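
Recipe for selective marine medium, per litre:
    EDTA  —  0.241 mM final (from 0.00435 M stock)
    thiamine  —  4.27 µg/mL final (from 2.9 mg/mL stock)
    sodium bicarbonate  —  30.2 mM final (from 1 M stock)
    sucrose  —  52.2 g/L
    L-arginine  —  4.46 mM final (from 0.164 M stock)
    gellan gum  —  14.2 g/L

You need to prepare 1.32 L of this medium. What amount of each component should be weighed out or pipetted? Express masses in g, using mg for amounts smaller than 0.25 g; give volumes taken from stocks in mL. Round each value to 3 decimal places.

Working volume: 1.32 L.
EDTA: V = C2·V2/C1 = 0.241 mM × 1320 mL ÷ 4.35 mM = 73.131 mL
thiamine: V = C2·V2/C1 = 4.27 µg/mL × 1320 mL ÷ 2900 µg/mL = 1.944 mL
sodium bicarbonate: V = C2·V2/C1 = 30.2 mM × 1320 mL ÷ 1000 mM = 39.864 mL
sucrose: 52.2 g/L × 1.32 L = 68.904 g
L-arginine: V = C2·V2/C1 = 4.46 mM × 1320 mL ÷ 164 mM = 35.898 mL
gellan gum: 14.2 g/L × 1.32 L = 18.744 g

EDTA 73.131 mL; thiamine 1.944 mL; sodium bicarbonate 39.864 mL; sucrose 68.904 g; L-arginine 35.898 mL; gellan gum 18.744 g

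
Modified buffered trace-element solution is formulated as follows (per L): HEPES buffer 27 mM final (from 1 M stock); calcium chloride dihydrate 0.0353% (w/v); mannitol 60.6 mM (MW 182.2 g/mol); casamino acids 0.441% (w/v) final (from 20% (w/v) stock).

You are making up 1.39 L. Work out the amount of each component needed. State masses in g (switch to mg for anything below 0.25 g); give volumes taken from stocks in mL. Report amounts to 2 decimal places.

Scale factor relative to 1 L: 1.39.
HEPES buffer: dilute stock: 27 mM × 1390 mL ÷ 1000 mM = 37.53 mL
calcium chloride dihydrate: 0.0353 g per 100 mL × 1390 mL ÷ 100 = 0.49 g
mannitol: 60.6 mmol/L × 182.2 g/mol × 1.39 L ÷ 1000 = 15.35 g
casamino acids: V = C2·V2/C1 = 0.441% ÷ 20% × 1390 mL = 30.65 mL

HEPES buffer 37.53 mL; calcium chloride dihydrate 0.49 g; mannitol 15.35 g; casamino acids 30.65 mL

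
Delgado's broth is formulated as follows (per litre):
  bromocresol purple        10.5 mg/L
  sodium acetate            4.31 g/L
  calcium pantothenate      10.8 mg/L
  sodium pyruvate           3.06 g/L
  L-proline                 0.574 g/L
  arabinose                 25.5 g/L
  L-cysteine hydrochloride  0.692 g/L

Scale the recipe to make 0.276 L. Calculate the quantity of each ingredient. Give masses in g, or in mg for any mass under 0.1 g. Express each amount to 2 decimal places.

Working volume: 0.276 L.
bromocresol purple: 10.5 mg/L × 0.276 L = 2.90 mg
sodium acetate: 4.31 g/L × 0.276 L = 1.19 g
calcium pantothenate: 10.8 mg/L × 0.276 L = 2.98 mg
sodium pyruvate: 3.06 g/L × 0.276 L = 0.84 g
L-proline: 0.574 g/L × 0.276 L = 0.16 g
arabinose: 25.5 g/L × 0.276 L = 7.04 g
L-cysteine hydrochloride: 0.692 g/L × 0.276 L = 0.19 g

bromocresol purple 2.90 mg; sodium acetate 1.19 g; calcium pantothenate 2.98 mg; sodium pyruvate 0.84 g; L-proline 0.16 g; arabinose 7.04 g; L-cysteine hydrochloride 0.19 g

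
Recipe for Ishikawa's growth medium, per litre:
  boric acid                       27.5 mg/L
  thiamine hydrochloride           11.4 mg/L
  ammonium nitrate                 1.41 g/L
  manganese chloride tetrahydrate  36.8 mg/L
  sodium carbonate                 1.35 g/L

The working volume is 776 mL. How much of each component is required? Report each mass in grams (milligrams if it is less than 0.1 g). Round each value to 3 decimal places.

boric acid 21.340 mg; thiamine hydrochloride 8.846 mg; ammonium nitrate 1.094 g; manganese chloride tetrahydrate 28.557 mg; sodium carbonate 1.048 g

Scale factor relative to 1 L: 0.776.
boric acid: 27.5 mg/L × 0.776 L = 21.340 mg
thiamine hydrochloride: 11.4 mg/L × 0.776 L = 8.846 mg
ammonium nitrate: 1.41 g/L × 0.776 L = 1.094 g
manganese chloride tetrahydrate: 36.8 mg/L × 0.776 L = 28.557 mg
sodium carbonate: 1.35 g/L × 0.776 L = 1.048 g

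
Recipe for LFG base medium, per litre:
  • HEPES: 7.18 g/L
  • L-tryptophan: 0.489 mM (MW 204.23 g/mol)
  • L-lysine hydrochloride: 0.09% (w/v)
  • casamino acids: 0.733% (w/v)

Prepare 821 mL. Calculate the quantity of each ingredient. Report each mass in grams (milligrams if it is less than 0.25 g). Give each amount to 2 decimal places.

HEPES 5.89 g; L-tryptophan 81.99 mg; L-lysine hydrochloride 0.74 g; casamino acids 6.02 g

Scale factor relative to 1 L: 0.821.
HEPES: 7.18 g/L × 0.821 L = 5.89 g
L-tryptophan: 0.489 mmol/L × 204.23 mg/mmol × 0.821 L = 81.99 mg
L-lysine hydrochloride: 0.09 g per 100 mL × 821 mL ÷ 100 = 0.74 g
casamino acids: 0.733 g per 100 mL × 821 mL ÷ 100 = 6.02 g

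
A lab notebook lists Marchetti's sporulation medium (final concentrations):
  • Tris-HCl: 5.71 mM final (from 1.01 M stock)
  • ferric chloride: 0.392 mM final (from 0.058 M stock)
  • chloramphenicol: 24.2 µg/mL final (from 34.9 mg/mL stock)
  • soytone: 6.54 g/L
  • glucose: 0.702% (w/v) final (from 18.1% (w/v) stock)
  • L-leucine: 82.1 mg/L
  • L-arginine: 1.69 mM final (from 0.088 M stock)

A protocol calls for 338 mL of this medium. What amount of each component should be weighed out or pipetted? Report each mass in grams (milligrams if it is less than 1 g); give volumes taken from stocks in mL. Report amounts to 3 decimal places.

Tris-HCl 1.911 mL; ferric chloride 2.284 mL; chloramphenicol 0.234 mL; soytone 2.211 g; glucose 13.109 mL; L-leucine 27.750 mg; L-arginine 6.491 mL

Target volume = 338 mL = 0.338 L.
Tris-HCl: V = C2·V2/C1 = 5.71 mM × 338 mL ÷ 1010 mM = 1.911 mL
ferric chloride: C1V1 = C2V2 → 0.392 mM × 338 mL ÷ 58 mM = 2.284 mL
chloramphenicol: C1V1 = C2V2 → 24.2 µg/mL × 338 mL ÷ 34900 µg/mL = 0.234 mL
soytone: 6.54 g/L × 0.338 L = 2.211 g
glucose: V = C2·V2/C1 = 0.702% ÷ 18.1% × 338 mL = 13.109 mL
L-leucine: 82.1 mg/L × 0.338 L = 27.750 mg
L-arginine: C1V1 = C2V2 → 1.69 mM × 338 mL ÷ 88 mM = 6.491 mL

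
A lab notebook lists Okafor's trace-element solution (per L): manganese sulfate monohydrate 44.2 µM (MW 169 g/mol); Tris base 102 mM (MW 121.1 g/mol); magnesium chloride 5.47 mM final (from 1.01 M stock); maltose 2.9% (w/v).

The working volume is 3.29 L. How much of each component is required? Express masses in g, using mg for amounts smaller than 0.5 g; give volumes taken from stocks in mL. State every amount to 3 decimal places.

Scale factor relative to 1 L: 3.29.
manganese sulfate monohydrate: 44.2 µmol/L × 169 g/mol × 3.29 L ÷ 1000 = 24.576 mg
Tris base: 102 mmol/L × 121.1 g/mol × 3.29 L ÷ 1000 = 40.639 g
magnesium chloride: C1V1 = C2V2 → 5.47 mM × 3290 mL ÷ 1010 mM = 17.818 mL
maltose: 2.9 g per 100 mL × 3290 mL ÷ 100 = 95.410 g

manganese sulfate monohydrate 24.576 mg; Tris base 40.639 g; magnesium chloride 17.818 mL; maltose 95.410 g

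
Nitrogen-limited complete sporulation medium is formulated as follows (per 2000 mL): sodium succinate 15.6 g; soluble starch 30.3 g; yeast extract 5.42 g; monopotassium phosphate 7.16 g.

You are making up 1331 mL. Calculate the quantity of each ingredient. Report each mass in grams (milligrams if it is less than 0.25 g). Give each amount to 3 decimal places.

Ratio of target to recipe volume: 1331 / 2000 = 0.6655.
sodium succinate: 15.6 g × (1331 mL / 2000 mL) = 10.382 g
soluble starch: 30.3 g × (1331 mL / 2000 mL) = 20.165 g
yeast extract: 5.42 g × (1331 mL / 2000 mL) = 3.607 g
monopotassium phosphate: 7.16 g × (1331 mL / 2000 mL) = 4.765 g

sodium succinate 10.382 g; soluble starch 20.165 g; yeast extract 3.607 g; monopotassium phosphate 4.765 g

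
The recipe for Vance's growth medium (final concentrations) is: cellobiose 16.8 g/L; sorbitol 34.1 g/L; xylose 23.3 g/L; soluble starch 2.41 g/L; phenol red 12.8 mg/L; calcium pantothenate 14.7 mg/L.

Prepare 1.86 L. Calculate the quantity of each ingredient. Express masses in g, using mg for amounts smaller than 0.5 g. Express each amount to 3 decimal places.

cellobiose 31.248 g; sorbitol 63.426 g; xylose 43.338 g; soluble starch 4.483 g; phenol red 23.808 mg; calcium pantothenate 27.342 mg

Scale factor relative to 1 L: 1.86.
cellobiose: 16.8 g/L × 1.86 L = 31.248 g
sorbitol: 34.1 g/L × 1.86 L = 63.426 g
xylose: 23.3 g/L × 1.86 L = 43.338 g
soluble starch: 2.41 g/L × 1.86 L = 4.483 g
phenol red: 12.8 mg/L × 1.86 L = 23.808 mg
calcium pantothenate: 14.7 mg/L × 1.86 L = 27.342 mg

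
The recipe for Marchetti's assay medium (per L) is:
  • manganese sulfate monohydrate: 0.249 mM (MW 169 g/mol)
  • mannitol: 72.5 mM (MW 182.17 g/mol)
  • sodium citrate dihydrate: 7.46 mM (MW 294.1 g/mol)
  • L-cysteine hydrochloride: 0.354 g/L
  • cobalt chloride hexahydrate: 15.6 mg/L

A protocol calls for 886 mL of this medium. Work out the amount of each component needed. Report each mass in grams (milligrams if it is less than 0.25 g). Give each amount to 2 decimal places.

Target volume = 886 mL = 0.886 L.
manganese sulfate monohydrate: 0.249 mmol/L × 169 mg/mmol × 0.886 L = 37.28 mg
mannitol: 72.5 mmol/L × 182.17 g/mol × 0.886 L ÷ 1000 = 11.70 g
sodium citrate dihydrate: 7.46 mmol/L × 294.1 g/mol × 0.886 L ÷ 1000 = 1.94 g
L-cysteine hydrochloride: 0.354 g/L × 0.886 L = 0.31 g
cobalt chloride hexahydrate: 15.6 mg/L × 0.886 L = 13.82 mg

manganese sulfate monohydrate 37.28 mg; mannitol 11.70 g; sodium citrate dihydrate 1.94 g; L-cysteine hydrochloride 0.31 g; cobalt chloride hexahydrate 13.82 mg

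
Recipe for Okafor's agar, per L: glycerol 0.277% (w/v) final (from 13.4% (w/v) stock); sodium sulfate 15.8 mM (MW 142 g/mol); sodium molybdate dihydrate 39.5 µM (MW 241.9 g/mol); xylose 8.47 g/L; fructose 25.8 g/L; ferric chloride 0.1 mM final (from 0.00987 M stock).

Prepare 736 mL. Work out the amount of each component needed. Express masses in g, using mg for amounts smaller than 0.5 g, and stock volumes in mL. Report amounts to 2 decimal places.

Scale factor relative to 1 L: 0.736.
glycerol: dilute stock: 0.277% ÷ 13.4% × 736 mL = 15.21 mL
sodium sulfate: 15.8 mmol/L × 142 g/mol × 0.736 L ÷ 1000 = 1.65 g
sodium molybdate dihydrate: 39.5 µmol/L × 241.9 g/mol × 0.736 L ÷ 1000 = 7.03 mg
xylose: 8.47 g/L × 0.736 L = 6.23 g
fructose: 25.8 g/L × 0.736 L = 18.99 g
ferric chloride: V = C2·V2/C1 = 0.1 mM × 736 mL ÷ 9.87 mM = 7.46 mL

glycerol 15.21 mL; sodium sulfate 1.65 g; sodium molybdate dihydrate 7.03 mg; xylose 6.23 g; fructose 18.99 g; ferric chloride 7.46 mL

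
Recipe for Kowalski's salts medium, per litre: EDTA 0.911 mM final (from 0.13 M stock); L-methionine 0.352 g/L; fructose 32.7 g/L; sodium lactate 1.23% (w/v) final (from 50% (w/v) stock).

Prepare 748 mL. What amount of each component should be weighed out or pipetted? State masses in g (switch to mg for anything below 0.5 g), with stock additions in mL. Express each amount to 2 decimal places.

Target volume = 748 mL = 0.748 L.
EDTA: dilute stock: 0.911 mM × 748 mL ÷ 130 mM = 5.24 mL
L-methionine: 0.352 g/L × 0.748 L = 0.263296 g = 263.30 mg
fructose: 32.7 g/L × 0.748 L = 24.46 g
sodium lactate: V = C2·V2/C1 = 1.23% ÷ 50% × 748 mL = 18.40 mL

EDTA 5.24 mL; L-methionine 263.30 mg; fructose 24.46 g; sodium lactate 18.40 mL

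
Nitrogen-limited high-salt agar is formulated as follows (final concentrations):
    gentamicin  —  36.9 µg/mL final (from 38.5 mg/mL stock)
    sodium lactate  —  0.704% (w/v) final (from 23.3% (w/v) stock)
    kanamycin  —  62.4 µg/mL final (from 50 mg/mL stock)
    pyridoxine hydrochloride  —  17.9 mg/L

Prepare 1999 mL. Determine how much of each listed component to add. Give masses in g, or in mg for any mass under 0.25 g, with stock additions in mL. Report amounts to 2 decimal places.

Target volume = 1999 mL = 1.999 L.
gentamicin: C1V1 = C2V2 → 36.9 µg/mL × 1999 mL ÷ 38500 µg/mL = 1.92 mL
sodium lactate: C1V1 = C2V2 → 0.704% ÷ 23.3% × 1999 mL = 60.40 mL
kanamycin: V = C2·V2/C1 = 62.4 µg/mL × 1999 mL ÷ 50000 µg/mL = 2.49 mL
pyridoxine hydrochloride: 17.9 mg/L × 1.999 L = 35.78 mg

gentamicin 1.92 mL; sodium lactate 60.40 mL; kanamycin 2.49 mL; pyridoxine hydrochloride 35.78 mg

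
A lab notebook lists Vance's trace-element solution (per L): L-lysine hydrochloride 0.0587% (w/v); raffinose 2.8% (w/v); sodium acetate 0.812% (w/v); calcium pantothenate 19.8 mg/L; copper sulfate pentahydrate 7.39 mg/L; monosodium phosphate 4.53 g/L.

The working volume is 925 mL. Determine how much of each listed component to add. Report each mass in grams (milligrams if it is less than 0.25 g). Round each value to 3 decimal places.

Working volume: 925 mL = 0.925 L.
L-lysine hydrochloride: 0.0587 g per 100 mL × 925 mL ÷ 100 = 0.543 g
raffinose: 2.8% w/v = 28 g/L → 28 × 0.925 L = 25.900 g
sodium acetate: 0.812% w/v = 8.12 g/L → 8.12 × 0.925 L = 7.511 g
calcium pantothenate: 19.8 mg/L × 0.925 L = 18.315 mg
copper sulfate pentahydrate: 7.39 mg/L × 0.925 L = 6.836 mg
monosodium phosphate: 4.53 g/L × 0.925 L = 4.190 g

L-lysine hydrochloride 0.543 g; raffinose 25.900 g; sodium acetate 7.511 g; calcium pantothenate 18.315 mg; copper sulfate pentahydrate 6.836 mg; monosodium phosphate 4.190 g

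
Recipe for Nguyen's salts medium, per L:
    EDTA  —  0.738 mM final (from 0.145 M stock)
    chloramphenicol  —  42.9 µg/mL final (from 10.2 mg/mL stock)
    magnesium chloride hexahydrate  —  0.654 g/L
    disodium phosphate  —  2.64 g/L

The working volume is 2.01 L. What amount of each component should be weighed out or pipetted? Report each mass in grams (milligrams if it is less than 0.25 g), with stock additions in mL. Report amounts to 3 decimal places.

Working volume: 2.01 L.
EDTA: V = C2·V2/C1 = 0.738 mM × 2010 mL ÷ 145 mM = 10.230 mL
chloramphenicol: dilute stock: 42.9 µg/mL × 2010 mL ÷ 10200 µg/mL = 8.454 mL
magnesium chloride hexahydrate: 0.654 g/L × 2.01 L = 1.315 g
disodium phosphate: 2.64 g/L × 2.01 L = 5.306 g

EDTA 10.230 mL; chloramphenicol 8.454 mL; magnesium chloride hexahydrate 1.315 g; disodium phosphate 5.306 g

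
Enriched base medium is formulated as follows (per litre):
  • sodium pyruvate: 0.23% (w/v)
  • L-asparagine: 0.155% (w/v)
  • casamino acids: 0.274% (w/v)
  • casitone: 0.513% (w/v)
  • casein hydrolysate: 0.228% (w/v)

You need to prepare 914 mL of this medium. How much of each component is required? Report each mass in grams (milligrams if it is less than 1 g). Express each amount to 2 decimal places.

sodium pyruvate 2.10 g; L-asparagine 1.42 g; casamino acids 2.50 g; casitone 4.69 g; casein hydrolysate 2.08 g

Working volume: 914 mL = 0.914 L.
sodium pyruvate: 0.23% w/v = 2.3 g/L → 2.3 × 0.914 L = 2.10 g
L-asparagine: 0.155 g per 100 mL × 914 mL ÷ 100 = 1.42 g
casamino acids: 0.274% w/v = 2.74 g/L → 2.74 × 0.914 L = 2.50 g
casitone: 0.513 g per 100 mL × 914 mL ÷ 100 = 4.69 g
casein hydrolysate: 0.228 g per 100 mL × 914 mL ÷ 100 = 2.08 g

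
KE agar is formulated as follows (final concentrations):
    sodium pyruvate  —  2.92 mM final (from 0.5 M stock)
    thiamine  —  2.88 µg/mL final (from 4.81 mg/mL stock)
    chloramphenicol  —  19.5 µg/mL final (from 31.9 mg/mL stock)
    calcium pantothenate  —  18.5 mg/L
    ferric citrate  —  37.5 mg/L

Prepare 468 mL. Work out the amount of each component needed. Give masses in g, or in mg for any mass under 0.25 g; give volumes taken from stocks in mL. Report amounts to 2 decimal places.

Target volume = 468 mL = 0.468 L.
sodium pyruvate: dilute stock: 2.92 mM × 468 mL ÷ 500 mM = 2.73 mL
thiamine: C1V1 = C2V2 → 2.88 µg/mL × 468 mL ÷ 4810 µg/mL = 0.28 mL
chloramphenicol: V = C2·V2/C1 = 19.5 µg/mL × 468 mL ÷ 31900 µg/mL = 0.29 mL
calcium pantothenate: 18.5 mg/L × 0.468 L = 8.66 mg
ferric citrate: 37.5 mg/L × 0.468 L = 17.55 mg

sodium pyruvate 2.73 mL; thiamine 0.28 mL; chloramphenicol 0.29 mL; calcium pantothenate 8.66 mg; ferric citrate 17.55 mg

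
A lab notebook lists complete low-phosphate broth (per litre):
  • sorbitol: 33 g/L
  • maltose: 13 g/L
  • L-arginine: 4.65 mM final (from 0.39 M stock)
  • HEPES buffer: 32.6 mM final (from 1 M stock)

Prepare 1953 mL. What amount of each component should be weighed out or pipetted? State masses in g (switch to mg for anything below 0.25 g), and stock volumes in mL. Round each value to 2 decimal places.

sorbitol 64.45 g; maltose 25.39 g; L-arginine 23.29 mL; HEPES buffer 63.67 mL

Working volume: 1953 mL = 1.953 L.
sorbitol: 33 g/L × 1.953 L = 64.45 g
maltose: 13 g/L × 1.953 L = 25.39 g
L-arginine: C1V1 = C2V2 → 4.65 mM × 1953 mL ÷ 390 mM = 23.29 mL
HEPES buffer: C1V1 = C2V2 → 32.6 mM × 1953 mL ÷ 1000 mM = 63.67 mL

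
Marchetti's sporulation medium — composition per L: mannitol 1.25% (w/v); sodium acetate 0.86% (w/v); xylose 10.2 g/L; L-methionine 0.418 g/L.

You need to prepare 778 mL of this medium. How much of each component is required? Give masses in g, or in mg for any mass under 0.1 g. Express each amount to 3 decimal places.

mannitol 9.725 g; sodium acetate 6.691 g; xylose 7.936 g; L-methionine 0.325 g

Target volume = 778 mL = 0.778 L.
mannitol: 1.25% w/v = 12.5 g/L → 12.5 × 0.778 L = 9.725 g
sodium acetate: 0.86 g per 100 mL × 778 mL ÷ 100 = 6.691 g
xylose: 10.2 g/L × 0.778 L = 7.936 g
L-methionine: 0.418 g/L × 0.778 L = 0.325 g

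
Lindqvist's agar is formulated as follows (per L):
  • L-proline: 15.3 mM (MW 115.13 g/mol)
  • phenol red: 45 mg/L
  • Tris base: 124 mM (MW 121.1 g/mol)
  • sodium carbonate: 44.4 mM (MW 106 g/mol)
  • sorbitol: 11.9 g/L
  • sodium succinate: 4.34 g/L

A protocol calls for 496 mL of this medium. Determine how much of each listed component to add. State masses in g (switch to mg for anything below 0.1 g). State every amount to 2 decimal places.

L-proline 0.87 g; phenol red 22.32 mg; Tris base 7.45 g; sodium carbonate 2.33 g; sorbitol 5.90 g; sodium succinate 2.15 g

Scale factor relative to 1 L: 0.496.
L-proline: 15.3 mmol/L × 115.13 g/mol × 0.496 L ÷ 1000 = 0.87 g
phenol red: 45 mg/L × 0.496 L = 22.32 mg
Tris base: 124 mmol/L × 121.1 g/mol × 0.496 L ÷ 1000 = 7.45 g
sodium carbonate: 44.4 mmol/L × 106 g/mol × 0.496 L ÷ 1000 = 2.33 g
sorbitol: 11.9 g/L × 0.496 L = 5.90 g
sodium succinate: 4.34 g/L × 0.496 L = 2.15 g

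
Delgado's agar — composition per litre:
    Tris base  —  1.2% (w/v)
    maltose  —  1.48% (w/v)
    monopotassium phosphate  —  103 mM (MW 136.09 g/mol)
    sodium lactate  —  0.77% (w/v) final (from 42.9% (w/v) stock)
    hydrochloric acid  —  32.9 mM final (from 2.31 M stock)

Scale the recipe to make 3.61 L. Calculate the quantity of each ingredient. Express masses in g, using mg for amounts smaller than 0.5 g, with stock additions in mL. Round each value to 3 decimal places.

Working volume: 3.61 L.
Tris base: 1.2% w/v = 12 g/L → 12 × 3.61 L = 43.320 g
maltose: 1.48 g per 100 mL × 3610 mL ÷ 100 = 53.428 g
monopotassium phosphate: 103 mmol/L × 136.09 g/mol × 3.61 L ÷ 1000 = 50.602 g
sodium lactate: C1V1 = C2V2 → 0.77% ÷ 42.9% × 3610 mL = 64.795 mL
hydrochloric acid: C1V1 = C2V2 → 32.9 mM × 3610 mL ÷ 2310 mM = 51.415 mL

Tris base 43.320 g; maltose 53.428 g; monopotassium phosphate 50.602 g; sodium lactate 64.795 mL; hydrochloric acid 51.415 mL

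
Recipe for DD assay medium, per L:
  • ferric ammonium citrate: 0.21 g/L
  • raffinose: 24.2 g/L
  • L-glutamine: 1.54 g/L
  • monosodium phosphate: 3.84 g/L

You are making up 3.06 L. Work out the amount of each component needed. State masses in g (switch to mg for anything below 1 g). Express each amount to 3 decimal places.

ferric ammonium citrate 642.600 mg; raffinose 74.052 g; L-glutamine 4.712 g; monosodium phosphate 11.750 g

Scale factor relative to 1 L: 3.06.
ferric ammonium citrate: 0.21 g/L × 3.06 L = 0.6426 g = 642.600 mg
raffinose: 24.2 g/L × 3.06 L = 74.052 g
L-glutamine: 1.54 g/L × 3.06 L = 4.712 g
monosodium phosphate: 3.84 g/L × 3.06 L = 11.750 g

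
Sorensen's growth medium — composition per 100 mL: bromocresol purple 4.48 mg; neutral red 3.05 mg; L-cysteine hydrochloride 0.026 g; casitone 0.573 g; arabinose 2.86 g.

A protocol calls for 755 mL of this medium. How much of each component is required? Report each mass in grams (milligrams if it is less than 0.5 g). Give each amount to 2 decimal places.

Scale factor = 755 mL / 100 mL = 7.55.
bromocresol purple: 4.48 mg × (755 mL / 100 mL) = 33.82 mg
neutral red: 3.05 mg × (755 mL / 100 mL) = 23.03 mg
L-cysteine hydrochloride: 0.026 g × (755 mL / 100 mL) = 0.1963 g = 196.30 mg
casitone: 0.573 g × (755 mL / 100 mL) = 4.33 g
arabinose: 2.86 g × (755 mL / 100 mL) = 21.59 g

bromocresol purple 33.82 mg; neutral red 23.03 mg; L-cysteine hydrochloride 196.30 mg; casitone 4.33 g; arabinose 21.59 g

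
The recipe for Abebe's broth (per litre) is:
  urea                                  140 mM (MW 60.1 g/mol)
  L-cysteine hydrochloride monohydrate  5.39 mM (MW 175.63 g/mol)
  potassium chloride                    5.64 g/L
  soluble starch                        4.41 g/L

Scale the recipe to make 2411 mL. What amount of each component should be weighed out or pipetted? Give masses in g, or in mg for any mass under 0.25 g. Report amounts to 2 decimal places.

urea 20.29 g; L-cysteine hydrochloride monohydrate 2.28 g; potassium chloride 13.60 g; soluble starch 10.63 g

Scale factor relative to 1 L: 2.411.
urea: 140 mmol/L × 60.1 g/mol × 2.411 L ÷ 1000 = 20.29 g
L-cysteine hydrochloride monohydrate: 5.39 mmol/L × 175.63 g/mol × 2.411 L ÷ 1000 = 2.28 g
potassium chloride: 5.64 g/L × 2.411 L = 13.60 g
soluble starch: 4.41 g/L × 2.411 L = 10.63 g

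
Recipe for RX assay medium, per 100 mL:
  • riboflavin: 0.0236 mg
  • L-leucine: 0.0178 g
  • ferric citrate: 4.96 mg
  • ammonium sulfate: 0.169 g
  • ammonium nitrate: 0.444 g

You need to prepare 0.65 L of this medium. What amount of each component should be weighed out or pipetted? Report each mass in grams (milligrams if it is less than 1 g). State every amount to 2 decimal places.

Scale factor = 650 mL / 100 mL = 6.5.
riboflavin: 0.0236 mg × (650 mL / 100 mL) = 0.15 mg
L-leucine: 0.0178 g × (650 mL / 100 mL) = 0.1157 g = 115.70 mg
ferric citrate: 4.96 mg × (650 mL / 100 mL) = 32.24 mg
ammonium sulfate: 0.169 g × (650 mL / 100 mL) = 1.10 g
ammonium nitrate: 0.444 g × (650 mL / 100 mL) = 2.89 g

riboflavin 0.15 mg; L-leucine 115.70 mg; ferric citrate 32.24 mg; ammonium sulfate 1.10 g; ammonium nitrate 2.89 g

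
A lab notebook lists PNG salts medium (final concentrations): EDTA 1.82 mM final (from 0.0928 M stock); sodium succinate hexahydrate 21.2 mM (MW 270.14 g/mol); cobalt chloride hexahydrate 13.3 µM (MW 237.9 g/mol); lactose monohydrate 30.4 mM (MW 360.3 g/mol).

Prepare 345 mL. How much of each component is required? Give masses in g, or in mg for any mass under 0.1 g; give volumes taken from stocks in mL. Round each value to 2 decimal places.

Scale factor relative to 1 L: 0.345.
EDTA: dilute stock: 1.82 mM × 345 mL ÷ 92.8 mM = 6.77 mL
sodium succinate hexahydrate: 21.2 mmol/L × 270.14 g/mol × 0.345 L ÷ 1000 = 1.98 g
cobalt chloride hexahydrate: 13.3 µmol/L × 237.9 g/mol × 0.345 L ÷ 1000 = 1.09 mg
lactose monohydrate: 30.4 mmol/L × 360.3 g/mol × 0.345 L ÷ 1000 = 3.78 g

EDTA 6.77 mL; sodium succinate hexahydrate 1.98 g; cobalt chloride hexahydrate 1.09 mg; lactose monohydrate 3.78 g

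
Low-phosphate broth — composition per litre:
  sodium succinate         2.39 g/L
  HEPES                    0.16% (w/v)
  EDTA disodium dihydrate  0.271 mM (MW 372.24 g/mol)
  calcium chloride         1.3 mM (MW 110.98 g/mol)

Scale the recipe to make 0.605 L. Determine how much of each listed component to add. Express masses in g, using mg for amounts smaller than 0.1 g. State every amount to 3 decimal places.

Scale factor relative to 1 L: 0.605.
sodium succinate: 2.39 g/L × 0.605 L = 1.446 g
HEPES: 0.16% w/v = 1.6 g/L → 1.6 × 0.605 L = 0.968 g
EDTA disodium dihydrate: 0.271 mmol/L × 372.24 mg/mmol × 0.605 L = 61.031 mg
calcium chloride: 1.3 mmol/L × 110.98 mg/mmol × 0.605 L = 87.286 mg

sodium succinate 1.446 g; HEPES 0.968 g; EDTA disodium dihydrate 61.031 mg; calcium chloride 87.286 mg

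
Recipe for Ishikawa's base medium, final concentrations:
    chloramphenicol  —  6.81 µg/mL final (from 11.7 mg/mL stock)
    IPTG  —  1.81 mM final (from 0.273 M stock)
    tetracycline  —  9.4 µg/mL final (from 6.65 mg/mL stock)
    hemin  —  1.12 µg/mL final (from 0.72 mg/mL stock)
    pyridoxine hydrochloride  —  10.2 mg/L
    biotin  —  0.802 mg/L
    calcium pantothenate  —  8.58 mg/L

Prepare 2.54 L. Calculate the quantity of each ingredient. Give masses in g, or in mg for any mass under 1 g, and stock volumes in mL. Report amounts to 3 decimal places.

Scale factor relative to 1 L: 2.54.
chloramphenicol: C1V1 = C2V2 → 6.81 µg/mL × 2540 mL ÷ 11700 µg/mL = 1.478 mL
IPTG: V = C2·V2/C1 = 1.81 mM × 2540 mL ÷ 273 mM = 16.840 mL
tetracycline: V = C2·V2/C1 = 9.4 µg/mL × 2540 mL ÷ 6650 µg/mL = 3.590 mL
hemin: V = C2·V2/C1 = 1.12 µg/mL × 2540 mL ÷ 720 µg/mL = 3.951 mL
pyridoxine hydrochloride: 10.2 mg/L × 2.54 L = 25.908 mg
biotin: 0.802 mg/L × 2.54 L = 2.037 mg
calcium pantothenate: 8.58 mg/L × 2.54 L = 21.793 mg

chloramphenicol 1.478 mL; IPTG 16.840 mL; tetracycline 3.590 mL; hemin 3.951 mL; pyridoxine hydrochloride 25.908 mg; biotin 2.037 mg; calcium pantothenate 21.793 mg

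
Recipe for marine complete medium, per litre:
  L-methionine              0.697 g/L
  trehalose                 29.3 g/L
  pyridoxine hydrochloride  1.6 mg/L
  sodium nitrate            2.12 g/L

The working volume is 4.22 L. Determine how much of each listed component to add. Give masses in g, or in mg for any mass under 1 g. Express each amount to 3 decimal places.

L-methionine 2.941 g; trehalose 123.646 g; pyridoxine hydrochloride 6.752 mg; sodium nitrate 8.946 g

Working volume: 4.22 L.
L-methionine: 0.697 g/L × 4.22 L = 2.941 g
trehalose: 29.3 g/L × 4.22 L = 123.646 g
pyridoxine hydrochloride: 1.6 mg/L × 4.22 L = 6.752 mg
sodium nitrate: 2.12 g/L × 4.22 L = 8.946 g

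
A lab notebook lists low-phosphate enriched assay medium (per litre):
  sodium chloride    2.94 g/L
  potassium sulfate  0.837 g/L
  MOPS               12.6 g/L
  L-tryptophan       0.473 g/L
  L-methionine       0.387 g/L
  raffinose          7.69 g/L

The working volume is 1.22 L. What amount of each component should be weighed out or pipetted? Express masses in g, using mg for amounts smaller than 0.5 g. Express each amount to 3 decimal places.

Scale factor relative to 1 L: 1.22.
sodium chloride: 2.94 g/L × 1.22 L = 3.587 g
potassium sulfate: 0.837 g/L × 1.22 L = 1.021 g
MOPS: 12.6 g/L × 1.22 L = 15.372 g
L-tryptophan: 0.473 g/L × 1.22 L = 0.577 g
L-methionine: 0.387 g/L × 1.22 L = 0.47214 g = 472.140 mg
raffinose: 7.69 g/L × 1.22 L = 9.382 g

sodium chloride 3.587 g; potassium sulfate 1.021 g; MOPS 15.372 g; L-tryptophan 0.577 g; L-methionine 472.140 mg; raffinose 9.382 g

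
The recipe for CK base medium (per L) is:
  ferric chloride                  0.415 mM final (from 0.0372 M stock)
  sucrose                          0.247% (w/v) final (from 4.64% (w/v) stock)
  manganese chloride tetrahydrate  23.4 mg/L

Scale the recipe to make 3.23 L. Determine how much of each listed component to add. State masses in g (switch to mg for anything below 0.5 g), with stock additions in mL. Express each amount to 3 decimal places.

Working volume: 3.23 L.
ferric chloride: C1V1 = C2V2 → 0.415 mM × 3230 mL ÷ 37.2 mM = 36.034 mL
sucrose: C1V1 = C2V2 → 0.247% ÷ 4.64% × 3230 mL = 171.942 mL
manganese chloride tetrahydrate: 23.4 mg/L × 3.23 L = 75.582 mg

ferric chloride 36.034 mL; sucrose 171.942 mL; manganese chloride tetrahydrate 75.582 mg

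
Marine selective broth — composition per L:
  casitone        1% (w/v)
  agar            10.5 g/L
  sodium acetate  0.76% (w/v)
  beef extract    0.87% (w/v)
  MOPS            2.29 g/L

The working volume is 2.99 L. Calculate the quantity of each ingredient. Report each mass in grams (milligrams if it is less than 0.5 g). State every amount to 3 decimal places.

casitone 29.900 g; agar 31.395 g; sodium acetate 22.724 g; beef extract 26.013 g; MOPS 6.847 g

Scale factor relative to 1 L: 2.99.
casitone: 1 g per 100 mL × 2990 mL ÷ 100 = 29.900 g
agar: 10.5 g/L × 2.99 L = 31.395 g
sodium acetate: 0.76% w/v = 7.6 g/L → 7.6 × 2.99 L = 22.724 g
beef extract: 0.87 g per 100 mL × 2990 mL ÷ 100 = 26.013 g
MOPS: 2.29 g/L × 2.99 L = 6.847 g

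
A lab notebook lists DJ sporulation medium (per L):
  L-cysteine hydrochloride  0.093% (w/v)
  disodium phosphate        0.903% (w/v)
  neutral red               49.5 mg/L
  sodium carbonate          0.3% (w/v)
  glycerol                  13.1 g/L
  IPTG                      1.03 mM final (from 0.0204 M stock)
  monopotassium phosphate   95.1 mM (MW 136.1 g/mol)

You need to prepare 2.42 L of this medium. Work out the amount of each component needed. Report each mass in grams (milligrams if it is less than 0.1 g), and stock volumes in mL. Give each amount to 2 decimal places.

Scale factor relative to 1 L: 2.42.
L-cysteine hydrochloride: 0.093% w/v = 0.93 g/L → 0.93 × 2.42 L = 2.25 g
disodium phosphate: 0.903 g per 100 mL × 2420 mL ÷ 100 = 21.85 g
neutral red: 49.5 mg/L × 2.42 L = 119.79 mg = 0.12 g
sodium carbonate: 0.3 g per 100 mL × 2420 mL ÷ 100 = 7.26 g
glycerol: 13.1 g/L × 2.42 L = 31.70 g
IPTG: C1V1 = C2V2 → 1.03 mM × 2420 mL ÷ 20.4 mM = 122.19 mL
monopotassium phosphate: 95.1 mmol/L × 136.1 g/mol × 2.42 L ÷ 1000 = 31.32 g

L-cysteine hydrochloride 2.25 g; disodium phosphate 21.85 g; neutral red 0.12 g; sodium carbonate 7.26 g; glycerol 31.70 g; IPTG 122.19 mL; monopotassium phosphate 31.32 g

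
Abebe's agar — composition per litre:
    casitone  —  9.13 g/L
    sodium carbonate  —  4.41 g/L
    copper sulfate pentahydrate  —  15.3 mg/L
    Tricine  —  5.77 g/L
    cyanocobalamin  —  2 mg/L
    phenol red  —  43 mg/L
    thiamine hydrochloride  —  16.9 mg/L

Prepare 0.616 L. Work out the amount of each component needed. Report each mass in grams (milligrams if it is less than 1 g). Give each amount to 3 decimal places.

casitone 5.624 g; sodium carbonate 2.717 g; copper sulfate pentahydrate 9.425 mg; Tricine 3.554 g; cyanocobalamin 1.232 mg; phenol red 26.488 mg; thiamine hydrochloride 10.410 mg

Working volume: 0.616 L.
casitone: 9.13 g/L × 0.616 L = 5.624 g
sodium carbonate: 4.41 g/L × 0.616 L = 2.717 g
copper sulfate pentahydrate: 15.3 mg/L × 0.616 L = 9.425 mg
Tricine: 5.77 g/L × 0.616 L = 3.554 g
cyanocobalamin: 2 mg/L × 0.616 L = 1.232 mg
phenol red: 43 mg/L × 0.616 L = 26.488 mg
thiamine hydrochloride: 16.9 mg/L × 0.616 L = 10.410 mg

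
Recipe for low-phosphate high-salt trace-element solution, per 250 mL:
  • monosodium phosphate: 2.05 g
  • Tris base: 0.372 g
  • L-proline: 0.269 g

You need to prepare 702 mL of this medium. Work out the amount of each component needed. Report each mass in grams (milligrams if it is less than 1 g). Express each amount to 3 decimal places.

monosodium phosphate 5.756 g; Tris base 1.045 g; L-proline 755.352 mg

Scale factor = 702 mL / 250 mL = 2.808.
monosodium phosphate: 2.05 g × (702 mL / 250 mL) = 5.756 g
Tris base: 0.372 g × (702 mL / 250 mL) = 1.045 g
L-proline: 0.269 g × (702 mL / 250 mL) = 0.755352 g = 755.352 mg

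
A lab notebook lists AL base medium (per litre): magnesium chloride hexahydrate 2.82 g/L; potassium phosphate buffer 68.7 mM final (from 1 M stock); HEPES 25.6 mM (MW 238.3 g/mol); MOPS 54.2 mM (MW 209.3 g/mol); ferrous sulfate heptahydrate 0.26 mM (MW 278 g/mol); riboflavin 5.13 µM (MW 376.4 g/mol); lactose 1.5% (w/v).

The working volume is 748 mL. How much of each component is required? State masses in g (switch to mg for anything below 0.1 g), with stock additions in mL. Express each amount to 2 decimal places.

Working volume: 748 mL = 0.748 L.
magnesium chloride hexahydrate: 2.82 g/L × 0.748 L = 2.11 g
potassium phosphate buffer: dilute stock: 68.7 mM × 748 mL ÷ 1000 mM = 51.39 mL
HEPES: 25.6 mmol/L × 238.3 g/mol × 0.748 L ÷ 1000 = 4.56 g
MOPS: 54.2 mmol/L × 209.3 g/mol × 0.748 L ÷ 1000 = 8.49 g
ferrous sulfate heptahydrate: 0.26 mmol/L × 278 mg/mmol × 0.748 L = 54.07 mg
riboflavin: 5.13 µmol/L × 376.4 g/mol × 0.748 L ÷ 1000 = 1.44 mg
lactose: 1.5% w/v = 15 g/L → 15 × 0.748 L = 11.22 g

magnesium chloride hexahydrate 2.11 g; potassium phosphate buffer 51.39 mL; HEPES 4.56 g; MOPS 8.49 g; ferrous sulfate heptahydrate 54.07 mg; riboflavin 1.44 mg; lactose 11.22 g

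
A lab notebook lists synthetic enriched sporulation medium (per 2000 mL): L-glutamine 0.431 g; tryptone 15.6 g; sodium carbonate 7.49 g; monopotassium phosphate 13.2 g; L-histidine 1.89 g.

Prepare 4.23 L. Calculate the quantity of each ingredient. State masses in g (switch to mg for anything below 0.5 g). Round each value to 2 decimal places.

Ratio of target to recipe volume: 4230 / 2000 = 2.115.
L-glutamine: 0.431 g × (4230 mL / 2000 mL) = 0.91 g
tryptone: 15.6 g × (4230 mL / 2000 mL) = 32.99 g
sodium carbonate: 7.49 g × (4230 mL / 2000 mL) = 15.84 g
monopotassium phosphate: 13.2 g × (4230 mL / 2000 mL) = 27.92 g
L-histidine: 1.89 g × (4230 mL / 2000 mL) = 4.00 g

L-glutamine 0.91 g; tryptone 32.99 g; sodium carbonate 15.84 g; monopotassium phosphate 27.92 g; L-histidine 4.00 g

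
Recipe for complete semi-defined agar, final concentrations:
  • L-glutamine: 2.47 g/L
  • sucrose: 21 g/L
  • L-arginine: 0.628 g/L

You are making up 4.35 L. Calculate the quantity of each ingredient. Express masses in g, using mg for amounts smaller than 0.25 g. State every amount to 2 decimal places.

L-glutamine 10.74 g; sucrose 91.35 g; L-arginine 2.73 g

Working volume: 4.35 L.
L-glutamine: 2.47 g/L × 4.35 L = 10.74 g
sucrose: 21 g/L × 4.35 L = 91.35 g
L-arginine: 0.628 g/L × 4.35 L = 2.73 g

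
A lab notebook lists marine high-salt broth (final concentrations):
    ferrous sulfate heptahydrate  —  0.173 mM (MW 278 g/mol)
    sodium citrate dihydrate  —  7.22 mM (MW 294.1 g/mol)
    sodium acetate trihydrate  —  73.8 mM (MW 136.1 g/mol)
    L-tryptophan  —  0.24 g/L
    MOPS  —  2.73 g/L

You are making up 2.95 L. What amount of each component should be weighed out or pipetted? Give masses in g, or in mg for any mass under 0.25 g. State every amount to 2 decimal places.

Scale factor relative to 1 L: 2.95.
ferrous sulfate heptahydrate: 0.173 mmol/L × 278 mg/mmol × 2.95 L = 141.88 mg
sodium citrate dihydrate: 7.22 mmol/L × 294.1 g/mol × 2.95 L ÷ 1000 = 6.26 g
sodium acetate trihydrate: 73.8 mmol/L × 136.1 g/mol × 2.95 L ÷ 1000 = 29.63 g
L-tryptophan: 0.24 g/L × 2.95 L = 0.71 g
MOPS: 2.73 g/L × 2.95 L = 8.05 g

ferrous sulfate heptahydrate 141.88 mg; sodium citrate dihydrate 6.26 g; sodium acetate trihydrate 29.63 g; L-tryptophan 0.71 g; MOPS 8.05 g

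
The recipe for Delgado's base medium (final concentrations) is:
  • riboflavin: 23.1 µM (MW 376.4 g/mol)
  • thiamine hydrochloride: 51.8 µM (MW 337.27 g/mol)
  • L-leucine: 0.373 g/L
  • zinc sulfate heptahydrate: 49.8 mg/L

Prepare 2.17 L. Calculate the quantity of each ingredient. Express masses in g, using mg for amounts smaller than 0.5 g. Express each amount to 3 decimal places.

riboflavin 18.868 mg; thiamine hydrochloride 37.911 mg; L-leucine 0.809 g; zinc sulfate heptahydrate 108.066 mg

Working volume: 2.17 L.
riboflavin: 23.1 µmol/L × 376.4 g/mol × 2.17 L ÷ 1000 = 18.868 mg
thiamine hydrochloride: 51.8 µmol/L × 337.27 g/mol × 2.17 L ÷ 1000 = 37.911 mg
L-leucine: 0.373 g/L × 2.17 L = 0.809 g
zinc sulfate heptahydrate: 49.8 mg/L × 2.17 L = 108.066 mg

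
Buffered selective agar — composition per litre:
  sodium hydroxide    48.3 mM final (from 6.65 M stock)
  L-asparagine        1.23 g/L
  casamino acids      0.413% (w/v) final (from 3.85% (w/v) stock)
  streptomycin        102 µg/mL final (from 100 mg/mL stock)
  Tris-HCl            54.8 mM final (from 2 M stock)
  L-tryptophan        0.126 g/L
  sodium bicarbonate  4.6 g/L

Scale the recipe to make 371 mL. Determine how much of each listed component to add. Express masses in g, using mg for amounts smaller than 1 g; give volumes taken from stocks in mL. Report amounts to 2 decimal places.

Working volume: 371 mL = 0.371 L.
sodium hydroxide: dilute stock: 48.3 mM × 371 mL ÷ 6650 mM = 2.69 mL
L-asparagine: 1.23 g/L × 0.371 L = 0.45633 g = 456.33 mg
casamino acids: C1V1 = C2V2 → 0.413% ÷ 3.85% × 371 mL = 39.80 mL
streptomycin: dilute stock: 102 µg/mL × 371 mL ÷ 100000 µg/mL = 0.38 mL
Tris-HCl: V = C2·V2/C1 = 54.8 mM × 371 mL ÷ 2000 mM = 10.17 mL
L-tryptophan: 0.126 g/L × 0.371 L = 0.046746 g = 46.75 mg
sodium bicarbonate: 4.6 g/L × 0.371 L = 1.71 g

sodium hydroxide 2.69 mL; L-asparagine 456.33 mg; casamino acids 39.80 mL; streptomycin 0.38 mL; Tris-HCl 10.17 mL; L-tryptophan 46.75 mg; sodium bicarbonate 1.71 g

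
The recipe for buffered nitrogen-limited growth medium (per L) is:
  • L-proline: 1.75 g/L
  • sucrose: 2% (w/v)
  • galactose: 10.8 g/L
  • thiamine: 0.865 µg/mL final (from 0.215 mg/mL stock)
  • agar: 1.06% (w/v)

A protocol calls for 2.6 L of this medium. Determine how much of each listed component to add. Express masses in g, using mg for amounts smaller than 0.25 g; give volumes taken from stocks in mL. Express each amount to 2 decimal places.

L-proline 4.55 g; sucrose 52.00 g; galactose 28.08 g; thiamine 10.46 mL; agar 27.56 g

Working volume: 2.6 L.
L-proline: 1.75 g/L × 2.6 L = 4.55 g
sucrose: 2% w/v = 20 g/L → 20 × 2.6 L = 52.00 g
galactose: 10.8 g/L × 2.6 L = 28.08 g
thiamine: dilute stock: 0.865 µg/mL × 2600 mL ÷ 215 µg/mL = 10.46 mL
agar: 1.06 g per 100 mL × 2600 mL ÷ 100 = 27.56 g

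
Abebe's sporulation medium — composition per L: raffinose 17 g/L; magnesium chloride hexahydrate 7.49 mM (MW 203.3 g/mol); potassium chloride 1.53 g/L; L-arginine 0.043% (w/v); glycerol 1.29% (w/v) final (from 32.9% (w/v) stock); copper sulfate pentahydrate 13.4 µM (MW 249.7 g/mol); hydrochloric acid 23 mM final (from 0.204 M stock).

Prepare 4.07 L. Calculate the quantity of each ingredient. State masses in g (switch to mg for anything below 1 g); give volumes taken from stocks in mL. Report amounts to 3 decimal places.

raffinose 69.190 g; magnesium chloride hexahydrate 6.197 g; potassium chloride 6.227 g; L-arginine 1.750 g; glycerol 159.584 mL; copper sulfate pentahydrate 13.618 mg; hydrochloric acid 458.873 mL

Scale factor relative to 1 L: 4.07.
raffinose: 17 g/L × 4.07 L = 69.190 g
magnesium chloride hexahydrate: 7.49 mmol/L × 203.3 g/mol × 4.07 L ÷ 1000 = 6.197 g
potassium chloride: 1.53 g/L × 4.07 L = 6.227 g
L-arginine: 0.043% w/v = 0.43 g/L → 0.43 × 4.07 L = 1.750 g
glycerol: C1V1 = C2V2 → 1.29% ÷ 32.9% × 4070 mL = 159.584 mL
copper sulfate pentahydrate: 13.4 µmol/L × 249.7 g/mol × 4.07 L ÷ 1000 = 13.618 mg
hydrochloric acid: V = C2·V2/C1 = 23 mM × 4070 mL ÷ 204 mM = 458.873 mL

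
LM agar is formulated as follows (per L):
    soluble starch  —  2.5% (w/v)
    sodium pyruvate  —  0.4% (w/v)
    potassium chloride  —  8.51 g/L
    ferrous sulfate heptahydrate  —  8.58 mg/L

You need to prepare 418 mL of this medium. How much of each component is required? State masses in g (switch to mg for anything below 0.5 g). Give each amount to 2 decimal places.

Target volume = 418 mL = 0.418 L.
soluble starch: 2.5 g per 100 mL × 418 mL ÷ 100 = 10.45 g
sodium pyruvate: 0.4% w/v = 4 g/L → 4 × 0.418 L = 1.67 g
potassium chloride: 8.51 g/L × 0.418 L = 3.56 g
ferrous sulfate heptahydrate: 8.58 mg/L × 0.418 L = 3.59 mg

soluble starch 10.45 g; sodium pyruvate 1.67 g; potassium chloride 3.56 g; ferrous sulfate heptahydrate 3.59 mg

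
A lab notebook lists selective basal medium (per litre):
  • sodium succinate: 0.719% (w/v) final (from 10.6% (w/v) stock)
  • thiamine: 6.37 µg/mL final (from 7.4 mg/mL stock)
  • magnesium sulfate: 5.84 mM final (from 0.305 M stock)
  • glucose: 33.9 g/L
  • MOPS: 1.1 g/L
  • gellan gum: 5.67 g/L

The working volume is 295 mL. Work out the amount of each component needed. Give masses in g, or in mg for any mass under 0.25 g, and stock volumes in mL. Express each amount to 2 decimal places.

sodium succinate 20.01 mL; thiamine 0.25 mL; magnesium sulfate 5.65 mL; glucose 10.00 g; MOPS 0.32 g; gellan gum 1.67 g

Target volume = 295 mL = 0.295 L.
sodium succinate: C1V1 = C2V2 → 0.719% ÷ 10.6% × 295 mL = 20.01 mL
thiamine: dilute stock: 6.37 µg/mL × 295 mL ÷ 7400 µg/mL = 0.25 mL
magnesium sulfate: dilute stock: 5.84 mM × 295 mL ÷ 305 mM = 5.65 mL
glucose: 33.9 g/L × 0.295 L = 10.00 g
MOPS: 1.1 g/L × 0.295 L = 0.32 g
gellan gum: 5.67 g/L × 0.295 L = 1.67 g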